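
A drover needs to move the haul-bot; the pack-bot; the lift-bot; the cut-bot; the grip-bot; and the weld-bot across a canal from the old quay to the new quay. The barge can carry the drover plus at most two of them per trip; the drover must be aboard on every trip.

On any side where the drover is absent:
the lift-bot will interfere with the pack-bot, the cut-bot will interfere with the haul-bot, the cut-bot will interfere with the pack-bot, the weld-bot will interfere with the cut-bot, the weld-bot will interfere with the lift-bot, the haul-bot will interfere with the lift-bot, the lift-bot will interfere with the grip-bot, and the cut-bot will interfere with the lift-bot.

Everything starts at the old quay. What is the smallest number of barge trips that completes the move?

Following every safe sequence of crossings from the start, the most of the 6 that can be at the new quay as the barge arrives there on crossings 1, 3, 5 is 2, 3, 4 respectively; the best ever achieved is 4 of 6.
From crossing 7 on, no configuration arises that was not already reachable earlier: only 19 distinct safe configurations (who is on which side, and where the barge is) can ever be reached, none of them has everyone across, and every continuation just revisits them. So no valid plan exists.

impossible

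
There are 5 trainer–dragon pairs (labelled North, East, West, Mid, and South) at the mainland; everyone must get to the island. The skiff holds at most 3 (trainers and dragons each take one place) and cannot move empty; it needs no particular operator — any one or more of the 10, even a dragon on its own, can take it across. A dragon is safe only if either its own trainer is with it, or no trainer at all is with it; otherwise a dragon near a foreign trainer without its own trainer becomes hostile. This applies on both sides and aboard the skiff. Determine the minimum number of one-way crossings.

11

Counting alone: each trip to the island takes at most 3 across and each return brings at least 1 back, so after t trips out (and t−1 returns) at most 3t − (t−1) of the 10 are across; that first reaches 10 at t = 5, so at least 9 crossings are needed.
The safety rule pushes this higher. Following every safe sequence of crossings, the most of the 10 that can be at the island as the skiff arrives there on crossing 9 is 9 — never all 10.
So no plan with fewer than 11 crossings exists, and this one achieves 11:
1. dragon North and trainer North cross → the island.
2. trainer North crosses ← the mainland.
3. dragon East, dragon Mid, and dragon West cross → the island.
4. dragon North crosses ← the mainland.
5. trainer East, trainer Mid, and trainer West cross → the island.
6. dragon East and trainer East cross ← the mainland.
7. trainer East, trainer North, and trainer South cross → the island.
8. dragon West crosses ← the mainland.
9. dragon East and dragon North cross → the island.
10. dragon North crosses ← the mainland.
11. dragon North, dragon South, and dragon West cross → the island.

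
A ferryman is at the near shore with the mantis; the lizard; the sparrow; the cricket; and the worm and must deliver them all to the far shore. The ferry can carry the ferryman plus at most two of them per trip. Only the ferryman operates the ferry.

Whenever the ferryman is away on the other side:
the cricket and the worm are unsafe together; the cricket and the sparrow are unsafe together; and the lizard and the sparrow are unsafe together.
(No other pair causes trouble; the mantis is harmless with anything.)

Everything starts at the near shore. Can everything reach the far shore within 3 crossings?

Counting alone: the ferryman can take at most 2 across per trip to the far shore, so moving all 5 needs at least 3 loaded trips out, with a return between consecutive ones — at least 5 crossings.
Since 3 < 5, 3 crossings cannot be enough. (The shortest complete plan in fact takes 5:)
1. Ferryman goes to the far shore with the cricket and the lizard.
2. Ferryman goes back to the near shore alone.
3. Ferryman goes to the far shore with the mantis.
4. Ferryman goes back to the near shore alone.
5. Ferryman goes to the far shore with the sparrow and the worm.

No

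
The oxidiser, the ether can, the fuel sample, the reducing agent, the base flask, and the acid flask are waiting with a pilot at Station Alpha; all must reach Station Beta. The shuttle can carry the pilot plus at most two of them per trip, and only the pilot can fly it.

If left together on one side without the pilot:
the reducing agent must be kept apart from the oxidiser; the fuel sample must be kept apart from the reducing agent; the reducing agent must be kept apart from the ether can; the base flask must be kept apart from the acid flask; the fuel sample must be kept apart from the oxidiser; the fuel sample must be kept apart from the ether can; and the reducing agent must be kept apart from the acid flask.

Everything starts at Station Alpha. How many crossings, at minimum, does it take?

impossible

Whatever the first load, the items left behind include a forbidden pair without the pilot. No opening move is safe, so no plan exists.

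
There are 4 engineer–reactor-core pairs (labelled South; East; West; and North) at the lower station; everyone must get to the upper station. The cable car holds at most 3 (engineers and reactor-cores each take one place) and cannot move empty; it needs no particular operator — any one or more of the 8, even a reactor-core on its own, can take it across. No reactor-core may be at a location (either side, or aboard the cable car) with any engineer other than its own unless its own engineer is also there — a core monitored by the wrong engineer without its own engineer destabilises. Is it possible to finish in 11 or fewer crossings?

Yes — this plan uses 9 crossings (≤ 11):
1. engineer South and reactor-core South cross → the upper station.
2. engineer South crosses ← the lower station.
3. engineer East, engineer South, and reactor-core East cross → the upper station.
4. engineer South and reactor-core South cross ← the lower station.
5. engineer North, engineer South, and engineer West cross → the upper station.
6. reactor-core East crosses ← the lower station.
7. reactor-core East and reactor-core South cross → the upper station.
8. reactor-core South crosses ← the lower station.
9. reactor-core North, reactor-core South, and reactor-core West cross → the upper station.

Yes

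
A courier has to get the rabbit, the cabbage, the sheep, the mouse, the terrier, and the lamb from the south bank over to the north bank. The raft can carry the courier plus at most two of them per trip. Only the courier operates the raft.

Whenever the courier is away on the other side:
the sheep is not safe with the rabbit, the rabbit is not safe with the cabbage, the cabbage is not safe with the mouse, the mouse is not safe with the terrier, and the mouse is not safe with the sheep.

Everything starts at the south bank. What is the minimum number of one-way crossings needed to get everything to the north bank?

7

Counting alone: the courier can take at most 2 across per trip to the north bank, so moving all 6 needs at least 3 loaded trips out, with a return between consecutive ones — at least 5 crossings.
The safety rule pushes this higher. Following every safe sequence of crossings, the most of the 6 that can be at the north bank as the raft arrives there on crossing 5 is 5 — never all 6.
So no plan with fewer than 7 crossings exists, and this one achieves 7:
1. Courier goes to the north bank with the mouse and the rabbit.  [the south bank: the cabbage, the lamb, the sheep, the terrier | the north bank: the mouse, the rabbit]
2. Courier goes back to the south bank alone.  [the south bank: the cabbage, the lamb, the sheep, the terrier | the north bank: the mouse, the rabbit]
3. Courier goes to the north bank with the cabbage and the sheep.  [the south bank: the lamb, the terrier | the north bank: the cabbage, the mouse, the rabbit, the sheep]
4. Courier goes back to the south bank with the mouse and the rabbit.  [the south bank: the lamb, the mouse, the rabbit, the terrier | the north bank: the cabbage, the sheep]
5. Courier goes to the north bank with the lamb and the terrier.  [the south bank: the mouse, the rabbit | the north bank: the cabbage, the lamb, the sheep, the terrier]
6. Courier goes back to the south bank alone.  [the south bank: the mouse, the rabbit | the north bank: the cabbage, the lamb, the sheep, the terrier]
7. Courier goes to the north bank with the mouse and the rabbit.  [the south bank: — | the north bank: the cabbage, the lamb, the mouse, the rabbit, the sheep, the terrier]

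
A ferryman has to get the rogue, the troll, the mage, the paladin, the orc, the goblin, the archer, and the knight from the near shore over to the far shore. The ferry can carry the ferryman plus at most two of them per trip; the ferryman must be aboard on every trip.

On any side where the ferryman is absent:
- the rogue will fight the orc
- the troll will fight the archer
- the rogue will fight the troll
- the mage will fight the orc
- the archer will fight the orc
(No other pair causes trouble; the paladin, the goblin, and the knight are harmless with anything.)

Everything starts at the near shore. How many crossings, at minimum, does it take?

9

Counting alone: the ferryman can take at most 2 across per trip to the far shore, so moving all 8 needs at least 4 loaded trips out, with a return between consecutive ones — at least 7 crossings.
The safety rule pushes this higher. Following every safe sequence of crossings, the most of the 8 that can be at the far shore as the ferry arrives there on crossing 7 is 7 — never all 8.
So no plan with fewer than 9 crossings exists, and this one achieves 9:
1. Ferryman goes to the far shore with the orc and the troll.  [the near shore: the archer, the goblin, the knight, the mage, the paladin, the rogue | the far shore: the orc, the troll]
2. Ferryman goes back to the near shore alone.  [the near shore: the archer, the goblin, the knight, the mage, the paladin, the rogue | the far shore: the orc, the troll]
3. Ferryman goes to the far shore with the mage and the rogue.  [the near shore: the archer, the goblin, the knight, the paladin | the far shore: the mage, the orc, the rogue, the troll]
4. Ferryman goes back to the near shore with the orc and the troll.  [the near shore: the archer, the goblin, the knight, the orc, the paladin, the troll | the far shore: the mage, the rogue]
5. Ferryman goes to the far shore with the archer and the paladin.  [the near shore: the goblin, the knight, the orc, the troll | the far shore: the archer, the mage, the paladin, the rogue]
6. Ferryman goes back to the near shore alone.  [the near shore: the goblin, the knight, the orc, the troll | the far shore: the archer, the mage, the paladin, the rogue]
7. Ferryman goes to the far shore with the goblin and the knight.  [the near shore: the orc, the troll | the far shore: the archer, the goblin, the knight, the mage, the paladin, the rogue]
8. Ferryman goes back to the near shore alone.  [the near shore: the orc, the troll | the far shore: the archer, the goblin, the knight, the mage, the paladin, the rogue]
9. Ferryman goes to the far shore with the orc and the troll.  [the near shore: — | the far shore: the archer, the goblin, the knight, the mage, the orc, the paladin, the rogue, the troll]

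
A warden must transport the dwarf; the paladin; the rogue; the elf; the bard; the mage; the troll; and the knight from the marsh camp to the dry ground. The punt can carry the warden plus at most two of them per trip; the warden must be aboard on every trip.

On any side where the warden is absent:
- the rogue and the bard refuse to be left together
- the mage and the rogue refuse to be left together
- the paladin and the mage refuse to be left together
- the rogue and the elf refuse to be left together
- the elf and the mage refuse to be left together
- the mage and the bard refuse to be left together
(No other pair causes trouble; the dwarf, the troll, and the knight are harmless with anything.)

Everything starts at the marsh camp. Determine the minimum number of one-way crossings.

13

Counting alone: the warden can take at most 2 across per trip to the dry ground, so moving all 8 needs at least 4 loaded trips out, with a return between consecutive ones — at least 7 crossings.
The safety rule pushes this higher. Following every safe sequence of crossings, the most of the 8 that can be at the dry ground as the punt arrives there on crossings 7, 9, 11 is 5, 6, 7 respectively — never all 8.
So no plan with fewer than 13 crossings exists, and this one achieves 13:
1. Warden goes to the dry ground with the mage and the rogue.
2. Warden goes back to the marsh camp with the rogue.
3. Warden goes to the dry ground with the dwarf and the rogue.
4. Warden goes back to the marsh camp with the rogue.
5. Warden goes to the dry ground with the paladin and the rogue.
6. Warden goes back to the marsh camp with the mage.
7. Warden goes to the dry ground with the bard and the elf.
8. Warden goes back to the marsh camp with the rogue.
9. Warden goes to the dry ground with the rogue and the troll.
10. Warden goes back to the marsh camp with the rogue.
11. Warden goes to the dry ground with the knight and the rogue.
12. Warden goes back to the marsh camp with the rogue.
13. Warden goes to the dry ground with the mage and the rogue.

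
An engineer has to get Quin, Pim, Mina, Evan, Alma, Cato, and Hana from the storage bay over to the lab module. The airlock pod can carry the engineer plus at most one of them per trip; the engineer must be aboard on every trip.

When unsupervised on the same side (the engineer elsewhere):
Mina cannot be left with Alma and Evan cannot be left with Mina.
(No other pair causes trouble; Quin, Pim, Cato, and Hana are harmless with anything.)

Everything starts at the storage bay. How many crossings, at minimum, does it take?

15

Counting alone: the engineer can take at most 1 across per trip to the lab module, so moving all 7 needs at least 7 loaded trips out, with a return between consecutive ones — at least 13 crossings.
The safety rule pushes this higher. Following every safe sequence of crossings, the most of the 7 that can be at the lab module as the airlock pod arrives there on crossing 13 is 6 — never all 7.
So no plan with fewer than 15 crossings exists, and this one achieves 15:
1. Engineer goes to the lab module with Mina.  [the storage bay: Alma, Cato, Evan, Hana, Pim, Quin | the lab module: Mina]
2. Engineer goes back to the storage bay alone.  [the storage bay: Alma, Cato, Evan, Hana, Pim, Quin | the lab module: Mina]
3. Engineer goes to the lab module with Quin.  [the storage bay: Alma, Cato, Evan, Hana, Pim | the lab module: Mina, Quin]
4. Engineer goes back to the storage bay alone.  [the storage bay: Alma, Cato, Evan, Hana, Pim | the lab module: Mina, Quin]
5. Engineer goes to the lab module with Pim.  [the storage bay: Alma, Cato, Evan, Hana | the lab module: Mina, Pim, Quin]
6. Engineer goes back to the storage bay alone.  [the storage bay: Alma, Cato, Evan, Hana | the lab module: Mina, Pim, Quin]
7. Engineer goes to the lab module with Evan.  [the storage bay: Alma, Cato, Hana | the lab module: Evan, Mina, Pim, Quin]
8. Engineer goes back to the storage bay with Mina.  [the storage bay: Alma, Cato, Hana, Mina | the lab module: Evan, Pim, Quin]
9. Engineer goes to the lab module with Alma.  [the storage bay: Cato, Hana, Mina | the lab module: Alma, Evan, Pim, Quin]
10. Engineer goes back to the storage bay alone.  [the storage bay: Cato, Hana, Mina | the lab module: Alma, Evan, Pim, Quin]
11. Engineer goes to the lab module with Cato.  [the storage bay: Hana, Mina | the lab module: Alma, Cato, Evan, Pim, Quin]
12. Engineer goes back to the storage bay alone.  [the storage bay: Hana, Mina | the lab module: Alma, Cato, Evan, Pim, Quin]
13. Engineer goes to the lab module with Hana.  [the storage bay: Mina | the lab module: Alma, Cato, Evan, Hana, Pim, Quin]
14. Engineer goes back to the storage bay alone.  [the storage bay: Mina | the lab module: Alma, Cato, Evan, Hana, Pim, Quin]
15. Engineer goes to the lab module with Mina.  [the storage bay: — | the lab module: Alma, Cato, Evan, Hana, Mina, Pim, Quin]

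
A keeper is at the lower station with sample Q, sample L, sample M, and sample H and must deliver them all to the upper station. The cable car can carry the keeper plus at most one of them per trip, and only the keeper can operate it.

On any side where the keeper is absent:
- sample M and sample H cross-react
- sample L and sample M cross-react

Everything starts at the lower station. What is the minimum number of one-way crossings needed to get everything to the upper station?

Counting alone: the keeper can take at most 1 across per trip to the upper station, so moving all 4 needs at least 4 loaded trips out, with a return between consecutive ones — at least 7 crossings.
The safety rule pushes this higher. Following every safe sequence of crossings, the most of the 4 that can be at the upper station as the cable car arrives there on crossing 7 is 3 — never all 4.
So no plan with fewer than 9 crossings exists, and this one achieves 9:
1. Keeper goes to the upper station with sample M.
2. Keeper goes back to the lower station alone.
3. Keeper goes to the upper station with sample Q.
4. Keeper goes back to the lower station alone.
5. Keeper goes to the upper station with sample L.
6. Keeper goes back to the lower station with sample M.
7. Keeper goes to the upper station with sample H.
8. Keeper goes back to the lower station alone.
9. Keeper goes to the upper station with sample M.

9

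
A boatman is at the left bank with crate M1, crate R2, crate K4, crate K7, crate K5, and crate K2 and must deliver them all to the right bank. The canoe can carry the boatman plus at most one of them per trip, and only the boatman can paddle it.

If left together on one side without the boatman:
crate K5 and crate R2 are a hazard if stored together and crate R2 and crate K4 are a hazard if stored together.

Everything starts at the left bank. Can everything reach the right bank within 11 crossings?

No

Counting alone: the boatman can take at most 1 across per trip to the right bank, so moving all 6 needs at least 6 loaded trips out, with a return between consecutive ones — at least 11 crossings.
The safety rule pushes this higher. Following every safe sequence of crossings, the most of the 6 that can be at the right bank as the canoe arrives there on crossing 11 is 5 — never all 6.
So the move cannot be finished within 11 crossings. (The shortest complete plan takes 13:)
1. Boatman goes to the right bank with crate R2.  [the left bank: crate K2, crate K4, crate K5, crate K7, crate M1 | the right bank: crate R2]
2. Boatman goes back to the left bank alone.  [the left bank: crate K2, crate K4, crate K5, crate K7, crate M1 | the right bank: crate R2]
3. Boatman goes to the right bank with crate M1.  [the left bank: crate K2, crate K4, crate K5, crate K7 | the right bank: crate M1, crate R2]
4. Boatman goes back to the left bank alone.  [the left bank: crate K2, crate K4, crate K5, crate K7 | the right bank: crate M1, crate R2]
5. Boatman goes to the right bank with crate K4.  [the left bank: crate K2, crate K5, crate K7 | the right bank: crate K4, crate M1, crate R2]
6. Boatman goes back to the left bank with crate R2.  [the left bank: crate K2, crate K5, crate K7, crate R2 | the right bank: crate K4, crate M1]
7. Boatman goes to the right bank with crate K5.  [the left bank: crate K2, crate K7, crate R2 | the right bank: crate K4, crate K5, crate M1]
8. Boatman goes back to the left bank alone.  [the left bank: crate K2, crate K7, crate R2 | the right bank: crate K4, crate K5, crate M1]
9. Boatman goes to the right bank with crate K7.  [the left bank: crate K2, crate R2 | the right bank: crate K4, crate K5, crate K7, crate M1]
10. Boatman goes back to the left bank alone.  [the left bank: crate K2, crate R2 | the right bank: crate K4, crate K5, crate K7, crate M1]
11. Boatman goes to the right bank with crate K2.  [the left bank: crate R2 | the right bank: crate K2, crate K4, crate K5, crate K7, crate M1]
12. Boatman goes back to the left bank alone.  [the left bank: crate R2 | the right bank: crate K2, crate K4, crate K5, crate K7, crate M1]
13. Boatman goes to the right bank with crate R2.  [the left bank: — | the right bank: crate K2, crate K4, crate K5, crate K7, crate M1, crate R2]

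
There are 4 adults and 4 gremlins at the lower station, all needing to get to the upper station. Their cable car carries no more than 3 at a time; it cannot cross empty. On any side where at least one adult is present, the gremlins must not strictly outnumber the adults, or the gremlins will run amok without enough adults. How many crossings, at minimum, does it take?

9

Counting alone: each trip to the upper station takes at most 3 across and each return brings at least 1 back, so after t trips out (and t−1 returns) at most 3t − (t−1) of the 8 are across; that first reaches 8 at t = 4, so at least 7 crossings are needed.
The safety rule pushes this higher. Following every safe sequence of crossings, the most of the 8 that can be at the upper station as the cable car arrives there on crossing 7 is 7 — never all 8.
So no plan with fewer than 9 crossings exists, and this one achieves 9:
1. 2 gremlins → the upper station.  (the lower station: 4A 2G; the upper station: 0A 2G)
2. 1 gremlin ← the lower station.  (the lower station: 4A 3G; the upper station: 0A 1G)
3. 3 gremlins → the upper station.  (the lower station: 4A 0G; the upper station: 0A 4G)
4. 1 gremlin ← the lower station.  (the lower station: 4A 1G; the upper station: 0A 3G)
5. 3 adults → the upper station.  (the lower station: 1A 1G; the upper station: 3A 3G)
6. 1 adult and 1 gremlin ← the lower station.  (the lower station: 2A 2G; the upper station: 2A 2G)
7. 2 adults → the upper station.  (the lower station: 0A 2G; the upper station: 4A 2G)
8. 1 gremlin ← the lower station.  (the lower station: 0A 3G; the upper station: 4A 1G)
9. 3 gremlins → the upper station.  (the lower station: 0A 0G; the upper station: 4A 4G)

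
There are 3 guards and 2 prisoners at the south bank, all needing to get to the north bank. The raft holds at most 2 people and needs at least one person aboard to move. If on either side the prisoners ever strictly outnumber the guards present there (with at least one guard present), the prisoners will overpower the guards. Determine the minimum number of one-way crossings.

Counting alone: each trip to the north bank takes at most 2 across and each return brings at least 1 back, so after t trips out (and t−1 returns) at most 2t − (t−1) of the 5 are across; that first reaches 5 at t = 4, so at least 7 crossings are needed.
The plan below uses exactly 7 crossings, so it is optimal:
1. 2 prisoners → the north bank.  (the south bank: 3G 0P; the north bank: 0G 2P)
2. 1 prisoner ← the south bank.  (the south bank: 3G 1P; the north bank: 0G 1P)
3. 2 guards → the north bank.  (the south bank: 1G 1P; the north bank: 2G 1P)
4. 1 guard ← the south bank.  (the south bank: 2G 1P; the north bank: 1G 1P)
5. 1 guard and 1 prisoner → the north bank.  (the south bank: 1G 0P; the north bank: 2G 2P)
6. 1 prisoner ← the south bank.  (the south bank: 1G 1P; the north bank: 2G 1P)
7. 1 guard and 1 prisoner → the north bank.  (the south bank: 0G 0P; the north bank: 3G 2P)

7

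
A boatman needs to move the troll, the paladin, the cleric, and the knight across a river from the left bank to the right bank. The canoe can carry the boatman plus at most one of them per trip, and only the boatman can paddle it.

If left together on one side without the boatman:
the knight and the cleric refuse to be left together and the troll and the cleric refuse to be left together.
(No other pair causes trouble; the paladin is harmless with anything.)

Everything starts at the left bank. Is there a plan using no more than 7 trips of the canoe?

No

Counting alone: the boatman can take at most 1 across per trip to the right bank, so moving all 4 needs at least 4 loaded trips out, with a return between consecutive ones — at least 7 crossings.
The safety rule pushes this higher. Following every safe sequence of crossings, the most of the 4 that can be at the right bank as the canoe arrives there on crossing 7 is 3 — never all 4.
So the move cannot be finished within 7 crossings. (The shortest complete plan takes 9:)
1. Boatman goes to the right bank with the cleric.
2. Boatman goes back to the left bank alone.
3. Boatman goes to the right bank with the troll.
4. Boatman goes back to the left bank with the cleric.
5. Boatman goes to the right bank with the knight.
6. Boatman goes back to the left bank alone.
7. Boatman goes to the right bank with the paladin.
8. Boatman goes back to the left bank alone.
9. Boatman goes to the right bank with the cleric.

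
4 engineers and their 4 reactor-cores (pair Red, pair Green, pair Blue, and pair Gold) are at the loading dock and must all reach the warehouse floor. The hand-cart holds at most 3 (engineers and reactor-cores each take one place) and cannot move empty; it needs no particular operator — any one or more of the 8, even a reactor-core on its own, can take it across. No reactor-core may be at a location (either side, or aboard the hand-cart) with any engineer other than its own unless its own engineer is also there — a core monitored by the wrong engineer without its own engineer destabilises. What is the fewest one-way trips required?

9

Counting alone: each trip to the warehouse floor takes at most 3 across and each return brings at least 1 back, so after t trips out (and t−1 returns) at most 3t − (t−1) of the 8 are across; that first reaches 8 at t = 4, so at least 7 crossings are needed.
The safety rule pushes this higher. Following every safe sequence of crossings, the most of the 8 that can be at the warehouse floor as the hand-cart arrives there on crossing 7 is 7 — never all 8.
So no plan with fewer than 9 crossings exists, and this one achieves 9:
1. engineer Red and reactor-core Red cross → the warehouse floor.
2. engineer Red crosses ← the loading dock.
3. engineer Green, engineer Red, and reactor-core Green cross → the warehouse floor.
4. engineer Red and reactor-core Red cross ← the loading dock.
5. engineer Blue, engineer Gold, and engineer Red cross → the warehouse floor.
6. reactor-core Green crosses ← the loading dock.
7. reactor-core Green and reactor-core Red cross → the warehouse floor.
8. reactor-core Red crosses ← the loading dock.
9. reactor-core Blue, reactor-core Gold, and reactor-core Red cross → the warehouse floor.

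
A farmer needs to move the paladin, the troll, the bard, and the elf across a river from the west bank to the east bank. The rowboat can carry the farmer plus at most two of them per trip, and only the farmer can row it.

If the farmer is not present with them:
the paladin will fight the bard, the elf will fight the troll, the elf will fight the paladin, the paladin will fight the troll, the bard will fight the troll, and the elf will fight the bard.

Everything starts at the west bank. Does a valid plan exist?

Whatever the first load, the items left behind include a forbidden pair without the farmer. No opening move is safe, so no plan exists.

No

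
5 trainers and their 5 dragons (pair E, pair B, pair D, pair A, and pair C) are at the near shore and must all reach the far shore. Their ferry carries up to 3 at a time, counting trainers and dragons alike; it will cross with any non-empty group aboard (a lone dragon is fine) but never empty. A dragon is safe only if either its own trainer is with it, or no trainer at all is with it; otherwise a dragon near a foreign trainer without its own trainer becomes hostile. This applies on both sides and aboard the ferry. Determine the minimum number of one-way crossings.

11

Counting alone: each trip to the far shore takes at most 3 across and each return brings at least 1 back, so after t trips out (and t−1 returns) at most 3t − (t−1) of the 10 are across; that first reaches 10 at t = 5, so at least 9 crossings are needed.
The safety rule pushes this higher. Following every safe sequence of crossings, the most of the 10 that can be at the far shore as the ferry arrives there on crossing 9 is 9 — never all 10.
So no plan with fewer than 11 crossings exists, and this one achieves 11:
1. dragon E and trainer E cross → the far shore.
2. trainer E crosses ← the near shore.
3. dragon A, dragon B, and dragon D cross → the far shore.
4. dragon E crosses ← the near shore.
5. trainer A, trainer B, and trainer D cross → the far shore.
6. dragon B and trainer B cross ← the near shore.
7. trainer B, trainer C, and trainer E cross → the far shore.
8. dragon D crosses ← the near shore.
9. dragon B and dragon E cross → the far shore.
10. dragon E crosses ← the near shore.
11. dragon C, dragon D, and dragon E cross → the far shore.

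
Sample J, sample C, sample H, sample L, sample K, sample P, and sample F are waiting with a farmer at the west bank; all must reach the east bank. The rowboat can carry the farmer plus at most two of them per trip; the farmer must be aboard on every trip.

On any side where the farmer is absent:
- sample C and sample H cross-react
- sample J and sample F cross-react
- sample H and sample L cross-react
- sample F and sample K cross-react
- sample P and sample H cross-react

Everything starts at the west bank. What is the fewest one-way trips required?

Counting alone: the farmer can take at most 2 across per trip to the east bank, so moving all 7 needs at least 4 loaded trips out, with a return between consecutive ones — at least 7 crossings.
The safety rule pushes this higher. Following every safe sequence of crossings, the most of the 7 that can be at the east bank as the rowboat arrives there on crossing 7 is 6 — never all 7.
So no plan with fewer than 9 crossings exists, and this one achieves 9:
1. Farmer goes to the east bank with sample F and sample H.
2. Farmer goes back to the west bank alone.
3. Farmer goes to the east bank with sample J.
4. Farmer goes back to the west bank with sample F.
5. Farmer goes to the east bank with sample C and sample K.
6. Farmer goes back to the west bank with sample H.
7. Farmer goes to the east bank with sample L and sample P.
8. Farmer goes back to the west bank alone.
9. Farmer goes to the east bank with sample F and sample H.

9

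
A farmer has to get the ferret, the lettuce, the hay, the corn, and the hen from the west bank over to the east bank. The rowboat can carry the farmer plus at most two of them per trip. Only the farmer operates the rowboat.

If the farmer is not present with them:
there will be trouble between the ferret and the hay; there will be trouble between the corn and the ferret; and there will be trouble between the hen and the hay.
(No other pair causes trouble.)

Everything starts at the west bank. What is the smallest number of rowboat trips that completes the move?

Counting alone: the farmer can take at most 2 across per trip to the east bank, so moving all 5 needs at least 3 loaded trips out, with a return between consecutive ones — at least 5 crossings.
The plan below uses exactly 5 crossings, so it is optimal:
1. Farmer goes to the east bank with the ferret and the hay.  [the west bank: the corn, the hen, the lettuce | the east bank: the ferret, the hay]
2. Farmer goes back to the west bank with the ferret.  [the west bank: the corn, the ferret, the hen, the lettuce | the east bank: the hay]
3. Farmer goes to the east bank with the corn and the lettuce.  [the west bank: the ferret, the hen | the east bank: the corn, the hay, the lettuce]
4. Farmer goes back to the west bank alone.  [the west bank: the ferret, the hen | the east bank: the corn, the hay, the lettuce]
5. Farmer goes to the east bank with the ferret and the hen.  [the west bank: — | the east bank: the corn, the ferret, the hay, the hen, the lettuce]

5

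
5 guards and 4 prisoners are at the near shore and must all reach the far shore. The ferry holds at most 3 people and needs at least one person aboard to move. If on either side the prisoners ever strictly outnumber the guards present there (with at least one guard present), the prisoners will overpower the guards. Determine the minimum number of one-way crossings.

Counting alone: each trip to the far shore takes at most 3 across and each return brings at least 1 back, so after t trips out (and t−1 returns) at most 3t − (t−1) of the 9 are across; that first reaches 9 at t = 4, so at least 7 crossings are needed.
The plan below uses exactly 7 crossings, so it is optimal:
1. 3 prisoners → the far shore.  (the near shore: 5G 1P; the far shore: 0G 3P)
2. 1 prisoner ← the near shore.  (the near shore: 5G 2P; the far shore: 0G 2P)
3. 3 guards → the far shore.  (the near shore: 2G 2P; the far shore: 3G 2P)
4. 1 guard ← the near shore.  (the near shore: 3G 2P; the far shore: 2G 2P)
5. 2 guards and 1 prisoner → the far shore.  (the near shore: 1G 1P; the far shore: 4G 3P)
6. 1 guard ← the near shore.  (the near shore: 2G 1P; the far shore: 3G 3P)
7. 2 guards and 1 prisoner → the far shore.  (the near shore: 0G 0P; the far shore: 5G 4P)

7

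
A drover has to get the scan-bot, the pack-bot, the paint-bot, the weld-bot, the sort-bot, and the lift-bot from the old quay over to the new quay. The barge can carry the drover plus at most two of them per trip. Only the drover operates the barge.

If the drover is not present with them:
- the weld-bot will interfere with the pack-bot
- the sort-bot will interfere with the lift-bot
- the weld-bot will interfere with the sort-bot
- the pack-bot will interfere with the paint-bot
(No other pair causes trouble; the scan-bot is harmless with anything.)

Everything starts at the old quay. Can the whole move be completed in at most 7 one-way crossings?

Yes

Yes — this plan uses 7 crossings (≤ 7):
1. Drover goes to the new quay with the pack-bot and the sort-bot.  [the old quay: the lift-bot, the paint-bot, the scan-bot, the weld-bot | the new quay: the pack-bot, the sort-bot]
2. Drover goes back to the old quay alone.  [the old quay: the lift-bot, the paint-bot, the scan-bot, the weld-bot | the new quay: the pack-bot, the sort-bot]
3. Drover goes to the new quay with the paint-bot and the scan-bot.  [the old quay: the lift-bot, the weld-bot | the new quay: the pack-bot, the paint-bot, the scan-bot, the sort-bot]
4. Drover goes back to the old quay with the pack-bot.  [the old quay: the lift-bot, the pack-bot, the weld-bot | the new quay: the paint-bot, the scan-bot, the sort-bot]
5. Drover goes to the new quay with the lift-bot and the weld-bot.  [the old quay: the pack-bot | the new quay: the lift-bot, the paint-bot, the scan-bot, the sort-bot, the weld-bot]
6. Drover goes back to the old quay with the sort-bot.  [the old quay: the pack-bot, the sort-bot | the new quay: the lift-bot, the paint-bot, the scan-bot, the weld-bot]
7. Drover goes to the new quay with the pack-bot and the sort-bot.  [the old quay: — | the new quay: the lift-bot, the pack-bot, the paint-bot, the scan-bot, the sort-bot, the weld-bot]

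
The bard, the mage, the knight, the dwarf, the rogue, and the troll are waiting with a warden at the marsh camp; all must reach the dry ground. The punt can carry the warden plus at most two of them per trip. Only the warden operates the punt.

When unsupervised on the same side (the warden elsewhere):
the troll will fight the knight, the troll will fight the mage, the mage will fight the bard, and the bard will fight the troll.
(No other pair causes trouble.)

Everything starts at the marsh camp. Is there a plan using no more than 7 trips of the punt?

No

Counting alone: the warden can take at most 2 across per trip to the dry ground, so moving all 6 needs at least 3 loaded trips out, with a return between consecutive ones — at least 5 crossings.
The safety rule pushes this higher. Following every safe sequence of crossings, the most of the 6 that can be at the dry ground as the punt arrives there on crossings 5, 7 is 4, 5 respectively — never all 6.
So the move cannot be finished within 7 crossings. (The shortest complete plan takes 9:)
1. Warden goes to the dry ground with the bard and the troll.  [the marsh camp: the dwarf, the knight, the mage, the rogue | the dry ground: the bard, the troll]
2. Warden goes back to the marsh camp with the bard.  [the marsh camp: the bard, the dwarf, the knight, the mage, the rogue | the dry ground: the troll]
3. Warden goes to the dry ground with the bard and the knight.  [the marsh camp: the dwarf, the mage, the rogue | the dry ground: the bard, the knight, the troll]
4. Warden goes back to the marsh camp with the troll.  [the marsh camp: the dwarf, the mage, the rogue, the troll | the dry ground: the bard, the knight]
5. Warden goes to the dry ground with the dwarf and the mage.  [the marsh camp: the rogue, the troll | the dry ground: the bard, the dwarf, the knight, the mage]
6. Warden goes back to the marsh camp with the bard.  [the marsh camp: the bard, the rogue, the troll | the dry ground: the dwarf, the knight, the mage]
7. Warden goes to the dry ground with the bard and the rogue.  [the marsh camp: the troll | the dry ground: the bard, the dwarf, the knight, the mage, the rogue]
8. Warden goes back to the marsh camp with the bard.  [the marsh camp: the bard, the troll | the dry ground: the dwarf, the knight, the mage, the rogue]
9. Warden goes to the dry ground with the bard and the troll.  [the marsh camp: — | the dry ground: the bard, the dwarf, the knight, the mage, the rogue, the troll]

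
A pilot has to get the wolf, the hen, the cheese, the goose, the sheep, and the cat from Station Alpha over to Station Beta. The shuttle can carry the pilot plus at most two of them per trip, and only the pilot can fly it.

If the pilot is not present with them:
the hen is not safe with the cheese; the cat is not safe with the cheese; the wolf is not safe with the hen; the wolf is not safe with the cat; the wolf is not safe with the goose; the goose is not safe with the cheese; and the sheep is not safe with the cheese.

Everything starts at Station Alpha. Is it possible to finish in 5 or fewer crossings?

No

Counting alone: the pilot can take at most 2 across per trip to Station Beta, so moving all 6 needs at least 3 loaded trips out, with a return between consecutive ones — at least 5 crossings.
The safety rule pushes this higher. Following every safe sequence of crossings, the most of the 6 that can be at Station Beta as the shuttle arrives there on crossing 5 is 4 — never all 6.
So the move cannot be finished within 5 crossings. (The shortest complete plan takes 7:)
1. Pilot goes to Station Beta with the cheese and the wolf.  [Station Alpha: the cat, the goose, the hen, the sheep | Station Beta: the cheese, the wolf]
2. Pilot goes back to Station Alpha alone.  [Station Alpha: the cat, the goose, the hen, the sheep | Station Beta: the cheese, the wolf]
3. Pilot goes to Station Beta with the goose and the hen.  [Station Alpha: the cat, the sheep | Station Beta: the cheese, the goose, the hen, the wolf]
4. Pilot goes back to Station Alpha with the cheese and the wolf.  [Station Alpha: the cat, the cheese, the sheep, the wolf | Station Beta: the goose, the hen]
5. Pilot goes to Station Beta with the cat and the sheep.  [Station Alpha: the cheese, the wolf | Station Beta: the cat, the goose, the hen, the sheep]
6. Pilot goes back to Station Alpha alone.  [Station Alpha: the cheese, the wolf | Station Beta: the cat, the goose, the hen, the sheep]
7. Pilot goes to Station Beta with the cheese and the wolf.  [Station Alpha: — | Station Beta: the cat, the cheese, the goose, the hen, the sheep, the wolf]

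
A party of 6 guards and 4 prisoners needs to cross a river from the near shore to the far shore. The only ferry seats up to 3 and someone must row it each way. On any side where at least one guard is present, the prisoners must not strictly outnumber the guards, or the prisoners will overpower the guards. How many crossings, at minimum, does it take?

9

Counting alone: each trip to the far shore takes at most 3 across and each return brings at least 1 back, so after t trips out (and t−1 returns) at most 3t − (t−1) of the 10 are across; that first reaches 10 at t = 5, so at least 9 crossings are needed.
The plan below uses exactly 9 crossings, so it is optimal:
1. 2 prisoners → the far shore.  (the near shore: 6G 2P; the far shore: 0G 2P)
2. 1 prisoner ← the near shore.  (the near shore: 6G 3P; the far shore: 0G 1P)
3. 3 prisoners → the far shore.  (the near shore: 6G 0P; the far shore: 0G 4P)
4. 1 prisoner ← the near shore.  (the near shore: 6G 1P; the far shore: 0G 3P)
5. 3 guards → the far shore.  (the near shore: 3G 1P; the far shore: 3G 3P)
6. 1 prisoner ← the near shore.  (the near shore: 3G 2P; the far shore: 3G 2P)
7. 1 guard and 2 prisoners → the far shore.  (the near shore: 2G 0P; the far shore: 4G 4P)
8. 1 prisoner ← the near shore.  (the near shore: 2G 1P; the far shore: 4G 3P)
9. 2 guards and 1 prisoner → the far shore.  (the near shore: 0G 0P; the far shore: 6G 4P)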